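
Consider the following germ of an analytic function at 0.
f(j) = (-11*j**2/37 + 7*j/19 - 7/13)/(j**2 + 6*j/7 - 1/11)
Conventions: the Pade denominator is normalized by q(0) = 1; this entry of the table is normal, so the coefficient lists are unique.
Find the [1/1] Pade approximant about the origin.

Taylor coefficients needed (expand at 0): a_0 = 77/13, a_1 = 12793/247, a_2 = 35617802/63973.
Write the denominator as Q(j) = 1 + q1*j. Requiring Q*f - P = O(j^3) with deg P <= 1 kills the coefficients of j^2..j^2 in Q*f:
  j^2: a_2 + q1*a_1 = 0, i.e. 35617802/63973 + (12793/247)*q1 = 0.
Solving this linear system: q1 = -3237982/301217.
The numerator is Q*f truncated at degree 1: P0 = a_0 = 77/13; P1 = a_1 + q1*a_0 = -126242655/10628657.

The Pade approximant has numerator coefficients [77/13, -126242655/10628657]; denominator coefficients [1, -3237982/301217].


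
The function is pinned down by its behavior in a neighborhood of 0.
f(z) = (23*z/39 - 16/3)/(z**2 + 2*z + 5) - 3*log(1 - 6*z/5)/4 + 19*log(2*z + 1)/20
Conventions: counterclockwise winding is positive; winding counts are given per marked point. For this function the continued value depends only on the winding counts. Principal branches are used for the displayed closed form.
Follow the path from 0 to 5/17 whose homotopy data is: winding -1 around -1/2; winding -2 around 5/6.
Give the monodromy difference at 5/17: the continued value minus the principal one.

Continued minus principal equals (11/10)*pi*i.

The rational part is single-valued and drops out of the difference; each branch term changes only by its own monodromy.
(19/20)*log(1 - z/(-1/2)): each positive loop around -1/2 adds 2*pi*i to the log, so winding -1 contributes (19/20)*(-1)*2*pi*i = -(19/10)*pi*i.
(-3/4)*log(1 - z/(5/6)): each positive loop around 5/6 adds 2*pi*i to the log, so winding -2 contributes (-3/4)*(-2)*2*pi*i = (3)*pi*i.
Summing the contributions at z = 5/17 gives (11/10)*pi*i.


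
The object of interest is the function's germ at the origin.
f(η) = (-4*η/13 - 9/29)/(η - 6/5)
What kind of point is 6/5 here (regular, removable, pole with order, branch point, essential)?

The denominator factor η - 6/5 vanishes at 6/5 and appears to the power 1; the numerator there equals -1281/1885, nonzero, and no other factor vanishes.
Hence a pole whose order is the multiplicity, 1.

The point is a pole of order 1.


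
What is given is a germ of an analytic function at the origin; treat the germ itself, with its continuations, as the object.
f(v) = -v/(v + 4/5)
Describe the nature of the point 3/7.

Denominator factors: v + 4/5 = 43/35 at v = 3/7 — none vanishes.
So the germ continues analytically to 3/7.

The point is a regular point.


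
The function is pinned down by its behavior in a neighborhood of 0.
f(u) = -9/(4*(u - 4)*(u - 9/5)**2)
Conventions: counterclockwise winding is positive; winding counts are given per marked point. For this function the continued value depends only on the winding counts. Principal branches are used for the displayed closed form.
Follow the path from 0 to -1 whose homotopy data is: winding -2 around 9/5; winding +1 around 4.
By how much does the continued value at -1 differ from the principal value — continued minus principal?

Continued minus principal equals 0.

The function is rational, hence single-valued: continuing it around any pole returns the same value, so the difference is 0.


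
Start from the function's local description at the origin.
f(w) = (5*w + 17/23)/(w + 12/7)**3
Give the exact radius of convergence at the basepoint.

Denominator factor (w + 12/7)^3: pole of order 3 at -12/7, modulus 12/7.
The radius of convergence is the smallest modulus among the singular points: 12/7.

The radius of convergence is 12/7.


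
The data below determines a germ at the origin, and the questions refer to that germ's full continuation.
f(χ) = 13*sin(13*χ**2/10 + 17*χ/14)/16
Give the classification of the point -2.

There is no denominator, hence no pole anywhere.
The factor -sin(13*χ**2/10 + 17*χ/14) is entire.
So the germ continues analytically to -2.

The point is a regular point.


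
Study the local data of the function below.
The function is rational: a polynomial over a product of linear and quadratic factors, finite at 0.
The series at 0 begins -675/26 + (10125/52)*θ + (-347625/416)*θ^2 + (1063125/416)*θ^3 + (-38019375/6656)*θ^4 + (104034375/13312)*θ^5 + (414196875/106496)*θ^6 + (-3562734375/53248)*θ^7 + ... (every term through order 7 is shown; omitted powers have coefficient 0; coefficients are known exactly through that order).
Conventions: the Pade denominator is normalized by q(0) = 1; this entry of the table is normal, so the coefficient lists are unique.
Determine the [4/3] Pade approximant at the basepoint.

The Pade approximant has numerator coefficients [-675/26, 567000/9763, -927000/9763, 1080000/9763, -720000/9763]; denominator coefficients [1, 7905/1502, 394445/36048, 10275/1502].

Taylor coefficients needed (read off): a_0 = -675/26, a_1 = 10125/52, a_2 = -347625/416, a_3 = 1063125/416, a_4 = -38019375/6656, a_5 = 104034375/13312, a_6 = 414196875/106496, a_7 = -3562734375/53248.
Write the denominator as Q(θ) = 1 + q1*θ + q2*θ^2 + q3*θ^3. Requiring Q*f - P = O(θ^8) with deg P <= 4 kills the coefficients of θ^5..θ^7 in Q*f:
  θ^5: a_5 + q1*a_4 + q2*a_3 + q3*a_2 = 0, i.e. 104034375/13312 + (-38019375/6656)*q1 + (1063125/416)*q2 + (-347625/416)*q3 = 0.
  θ^6: a_6 + q1*a_5 + q2*a_4 + q3*a_3 = 0, i.e. 414196875/106496 + (104034375/13312)*q1 + (-38019375/6656)*q2 + (1063125/416)*q3 = 0.
  θ^7: a_7 + q1*a_6 + q2*a_5 + q3*a_4 = 0, i.e. -3562734375/53248 + (414196875/106496)*q1 + (104034375/13312)*q2 + (-38019375/6656)*q3 = 0.
Solving this linear system: q1 = 7905/1502, q2 = 394445/36048, q3 = 10275/1502.
The numerator is Q*f truncated at degree 4: P0 = a_0 = -675/26; P1 = a_1 + q1*a_0 = 567000/9763; P2 = a_2 + q1*a_1 + q2*a_0 = -927000/9763; P3 = a_3 + q1*a_2 + q2*a_1 + q3*a_0 = 1080000/9763; P4 = a_4 + q1*a_3 + q2*a_2 + q3*a_1 = -720000/9763.


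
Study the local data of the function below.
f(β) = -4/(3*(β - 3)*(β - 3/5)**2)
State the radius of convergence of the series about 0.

Denominator factor (β - 3): pole of order 1 at 3, modulus 3.
Denominator factor (β - 3/5)^2: pole of order 2 at 3/5, modulus 3/5.
The radius of convergence is the smallest modulus among the singular points: 3/5.

The radius of convergence is 3/5.


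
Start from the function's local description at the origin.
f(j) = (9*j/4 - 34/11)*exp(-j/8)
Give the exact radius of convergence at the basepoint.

The factor exp(-j/8) is entire and contributes no finite singular point.
The polynomial part has no poles.
No finite singular points: the Taylor series at 0 converges everywhere.

The radius of convergence is infinite.


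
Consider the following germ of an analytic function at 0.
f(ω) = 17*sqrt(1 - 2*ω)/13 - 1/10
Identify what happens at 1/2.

The point is an algebraic (square-root) branch point.

The term (17/13)*sqrt(1 - ω/(1/2)) has argument 1 - 1/2/(1/2) = 0 at 1/2: a square-root (algebraic, two-sheeted) branch point; the remaining terms are analytic or single-valued there.


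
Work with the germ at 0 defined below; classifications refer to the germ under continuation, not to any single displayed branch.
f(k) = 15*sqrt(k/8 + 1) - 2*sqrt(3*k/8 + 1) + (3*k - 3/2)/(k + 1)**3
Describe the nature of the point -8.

The point is an algebraic (square-root) branch point.

The term (15)*sqrt(1 - k/(-8)) has argument 1 - -8/(-8) = 0 at -8: a square-root (algebraic, two-sheeted) branch point; the remaining terms are analytic or single-valued there.


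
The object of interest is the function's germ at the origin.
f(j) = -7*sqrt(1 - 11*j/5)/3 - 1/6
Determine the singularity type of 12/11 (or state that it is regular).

There is no denominator, hence no pole anywhere.
Branch term sqrt(1 - j/(5/11)): argument at 12/11 is -7/5, nonzero, so 12/11 is not its branch point (a point on a principal cut is still regular for the continued germ).
So the germ continues analytically to 12/11.

The point is a regular point.


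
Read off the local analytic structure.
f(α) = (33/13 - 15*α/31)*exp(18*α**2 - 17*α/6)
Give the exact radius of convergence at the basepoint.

The factor exp(18*α**2 - 17*α/6) is entire and contributes no finite singular point.
The polynomial part has no poles.
No finite singular points: the Taylor series at 0 converges everywhere.

The radius of convergence is infinite.


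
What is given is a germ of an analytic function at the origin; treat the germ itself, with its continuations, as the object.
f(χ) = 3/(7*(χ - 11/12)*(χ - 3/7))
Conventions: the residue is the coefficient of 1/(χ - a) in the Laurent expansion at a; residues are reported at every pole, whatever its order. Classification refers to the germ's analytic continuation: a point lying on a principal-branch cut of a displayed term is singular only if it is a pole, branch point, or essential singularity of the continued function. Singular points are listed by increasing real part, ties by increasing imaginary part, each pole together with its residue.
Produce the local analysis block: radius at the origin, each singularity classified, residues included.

Radius of convergence at 0: 3/7.
At 3/7: a pole of order 1; residue -36/41.
At 11/12: a pole of order 1; residue 36/41.

Denominator factor (χ - 3/7): pole of order 1 at 3/7, modulus 3/7.
Denominator factor (χ - 11/12): pole of order 1 at 11/12, modulus 11/12.
The radius of convergence is the smallest modulus among the singular points: 3/7.
At the order-1 pole 3/7 set g(χ) = (χ - (3/7))*f(χ) = 3/(7*(χ - 11/12)).
Simple pole: residue = g(a) at a = 3/7, which is -36/41.
At the order-1 pole 11/12 set g(χ) = (χ - (11/12))*f(χ) = 3/(7*(χ - 3/7)).
Simple pole: residue = g(a) at a = 11/12, which is 36/41.
List the singular points by increasing real part (a conjugate pair: the negative imaginary part first).


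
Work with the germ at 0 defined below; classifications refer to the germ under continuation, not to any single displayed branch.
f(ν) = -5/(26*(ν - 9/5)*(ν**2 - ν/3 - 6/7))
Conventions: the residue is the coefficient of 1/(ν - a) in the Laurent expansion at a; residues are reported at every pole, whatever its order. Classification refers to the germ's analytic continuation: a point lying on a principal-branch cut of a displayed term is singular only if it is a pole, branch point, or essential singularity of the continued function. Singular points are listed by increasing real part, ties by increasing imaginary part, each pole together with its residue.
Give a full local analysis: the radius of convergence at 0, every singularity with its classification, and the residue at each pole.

Denominator factor (ν**2 - ν/3 - 6/7): discriminant 223/63, real irrational roots 1/6 + (1/42)*sqrt(1561) and 1/6 - (1/42)*sqrt(1561); poles of order 1, moduli 1/6 + (1/42)*sqrt(1561) and -1/6 + (1/42)*sqrt(1561).
Denominator factor (ν - 9/5): pole of order 1 at 9/5, modulus 9/5.
The radius of convergence is the smallest modulus among the singular points: -1/6 + (1/42)*sqrt(1561).
The factor ν**2 - ν/3 - 6/7 splits as (ν - a)(ν - a') with a = 1/6 - (1/42)*sqrt(1561), a' = 1/6 + (1/42)*sqrt(1561). At the order-1 pole a set g(ν) = (ν - a)*f(ν) = [-5/(26*(ν - 9/5))] / (ν - a').
Simple pole: residue = g(a) at a = 1/6 - (1/42)*sqrt(1561), which is 875/16224 - (8575/3617952)*sqrt(1561).
The factor ν**2 - ν/3 - 6/7 splits as (ν - a)(ν - a') with a = 1/6 + (1/42)*sqrt(1561), a' = 1/6 - (1/42)*sqrt(1561). At the order-1 pole a set g(ν) = (ν - a)*f(ν) = [-5/(26*(ν - 9/5))] / (ν - a').
Simple pole: residue = g(a) at a = 1/6 + (1/42)*sqrt(1561), which is 875/16224 + (8575/3617952)*sqrt(1561).
At the order-1 pole 9/5 set g(ν) = (ν - (9/5))*f(ν) = -5/(26*(ν**2 - ν/3 - 6/7)).
Simple pole: residue = g(a) at a = 9/5, which is -875/8112.
List the singular points by increasing real part (a conjugate pair: the negative imaginary part first).

Radius of convergence at 0: -1/6 + (1/42)*sqrt(1561).
At 1/6 - (1/42)*sqrt(1561): a pole of order 1; residue 875/16224 - (8575/3617952)*sqrt(1561).
At 1/6 + (1/42)*sqrt(1561): a pole of order 1; residue 875/16224 + (8575/3617952)*sqrt(1561).
At 9/5: a pole of order 1; residue -875/8112.


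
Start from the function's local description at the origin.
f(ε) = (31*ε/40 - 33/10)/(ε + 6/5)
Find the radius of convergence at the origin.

Denominator factor (ε + 6/5): pole of order 1 at -6/5, modulus 6/5.
The radius of convergence is the smallest modulus among the singular points: 6/5.

The radius of convergence is 6/5.


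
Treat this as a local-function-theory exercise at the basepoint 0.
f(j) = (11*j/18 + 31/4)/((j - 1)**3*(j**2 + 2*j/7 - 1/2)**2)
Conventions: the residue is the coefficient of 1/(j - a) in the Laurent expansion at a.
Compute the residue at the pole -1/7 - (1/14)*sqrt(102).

The residue is -20003662/131769 + (10191444389/685462338)*sqrt(102).

The factor j**2 + 2*j/7 - 1/2 splits as (j - a)(j - a') with a = -1/7 - (1/14)*sqrt(102), a' = -1/7 + (1/14)*sqrt(102). At the order-2 pole a set g(j) = (j - a)^2*f(j) = [(11*j/18 + 31/4)/(j - 1)**3] / (j - a')^2.
Order-2 pole: residue = g'(a); g'(-1/7 - (1/14)*sqrt(102)) = -20003662/131769 + (10191444389/685462338)*sqrt(102), so the residue is -20003662/131769 + (10191444389/685462338)*sqrt(102).


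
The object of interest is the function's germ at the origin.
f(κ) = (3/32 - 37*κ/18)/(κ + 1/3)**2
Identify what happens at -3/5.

The point is a regular point.

Denominator factors: κ + 1/3 = -4/15 at κ = -3/5 — none vanishes.
So the germ continues analytically to -3/5.


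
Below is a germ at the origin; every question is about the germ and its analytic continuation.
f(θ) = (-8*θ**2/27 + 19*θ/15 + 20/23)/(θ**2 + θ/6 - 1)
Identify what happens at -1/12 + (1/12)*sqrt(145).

The point is a pole of order 1.

The denominator factor θ**2 + θ/6 - 1 vanishes at -1/12 + (1/12)*sqrt(145) and appears to the power 1; the numerator there equals 51821/111780 + (533/4860)*sqrt(145), nonzero, and no other factor vanishes.
Hence a pole whose order is the multiplicity, 1.


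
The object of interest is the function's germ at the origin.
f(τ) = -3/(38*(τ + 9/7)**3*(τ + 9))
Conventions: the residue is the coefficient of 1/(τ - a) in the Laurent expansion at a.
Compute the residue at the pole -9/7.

At the order-3 pole -9/7 set g(τ) = (τ - (-9/7))^3*f(τ) = -3/(38*(τ + 9)).
Order-3 pole: residue = g''(a)/2; g''(-9/7) = -343/997272, so the residue is -343/1994544.

The residue is -343/1994544.


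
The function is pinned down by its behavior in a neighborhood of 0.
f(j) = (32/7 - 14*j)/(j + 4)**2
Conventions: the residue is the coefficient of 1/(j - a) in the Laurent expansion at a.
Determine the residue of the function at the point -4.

The residue is -14.

At the order-2 pole -4 set g(j) = (j - (-4))^2*f(j) = 32/7 - 14*j.
Order-2 pole: residue = g'(a); g'(-4) = -14, so the residue is -14.


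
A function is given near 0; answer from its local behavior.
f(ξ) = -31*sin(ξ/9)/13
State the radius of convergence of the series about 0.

The factor sin(ξ/9) is entire and contributes no finite singular point.
The polynomial part has no poles.
No finite singular points: the Taylor series at 0 converges everywhere.

The radius of convergence is infinite.


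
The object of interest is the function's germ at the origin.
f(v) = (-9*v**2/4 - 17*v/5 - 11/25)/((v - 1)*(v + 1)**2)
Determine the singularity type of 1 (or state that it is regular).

The denominator factor v - 1 vanishes at 1 and appears to the power 1; the numerator there equals -609/100, nonzero, and no other factor vanishes.
Hence a pole whose order is the multiplicity, 1.

The point is a pole of order 1.


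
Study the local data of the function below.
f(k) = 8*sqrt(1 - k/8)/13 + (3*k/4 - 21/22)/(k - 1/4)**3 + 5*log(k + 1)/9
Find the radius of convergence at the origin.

The radius of convergence is 1/4.

Denominator factor (k - 1/4)^3: pole of order 3 at 1/4, modulus 1/4.
Branch term (8/13)*sqrt(1 - k/(8)): its argument vanishes at k = 8, a square-root branch point, modulus 8.
Branch term (5/9)*log(1 - k/(-1)): its argument vanishes at k = -1, a logarithmic branch point, modulus 1.
The radius of convergence is the smallest modulus among the singular points: 1/4.


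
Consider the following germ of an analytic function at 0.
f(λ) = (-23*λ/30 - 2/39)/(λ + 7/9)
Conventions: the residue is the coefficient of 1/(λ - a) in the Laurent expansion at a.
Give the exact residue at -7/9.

At the order-1 pole -7/9 set g(λ) = (λ - (-7/9))*f(λ) = -23*λ/30 - 2/39.
Simple pole: residue = g(a) at a = -7/9, which is 1913/3510.

The residue is 1913/3510.


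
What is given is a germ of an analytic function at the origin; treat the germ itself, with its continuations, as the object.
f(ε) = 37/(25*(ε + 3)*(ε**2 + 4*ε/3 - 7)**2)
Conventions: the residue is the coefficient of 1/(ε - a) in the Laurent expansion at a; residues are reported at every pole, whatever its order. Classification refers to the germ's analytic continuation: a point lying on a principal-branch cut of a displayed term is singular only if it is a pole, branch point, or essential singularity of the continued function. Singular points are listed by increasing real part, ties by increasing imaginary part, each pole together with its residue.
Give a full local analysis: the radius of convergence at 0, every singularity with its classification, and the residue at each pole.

Radius of convergence at 0: -2/3 + (1/3)*sqrt(67).
At -2/3 - (1/3)*sqrt(67): a pole of order 2; residue -37/200 - (4921/224450)*sqrt(67).
At -3: a pole of order 1; residue 37/100.
At -2/3 + (1/3)*sqrt(67): a pole of order 2; residue -37/200 + (4921/224450)*sqrt(67).


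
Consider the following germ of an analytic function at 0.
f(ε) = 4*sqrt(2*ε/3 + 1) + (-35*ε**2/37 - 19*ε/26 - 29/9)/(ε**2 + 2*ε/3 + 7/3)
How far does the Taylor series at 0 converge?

Denominator factor (ε**2 + 2*ε/3 + 7/3): discriminant -80/9, complex-conjugate roots (-1/3) + ((2/3)*sqrt(5))*i and (-1/3) - ((2/3)*sqrt(5))*i; poles of order 1, moduli (1/3)*sqrt(21) and (1/3)*sqrt(21).
Branch term (4)*sqrt(1 - ε/(-3/2)): its argument vanishes at ε = -3/2, a square-root branch point, modulus 3/2.
The radius of convergence is the smallest modulus among the singular points: 3/2.

The radius of convergence is 3/2.


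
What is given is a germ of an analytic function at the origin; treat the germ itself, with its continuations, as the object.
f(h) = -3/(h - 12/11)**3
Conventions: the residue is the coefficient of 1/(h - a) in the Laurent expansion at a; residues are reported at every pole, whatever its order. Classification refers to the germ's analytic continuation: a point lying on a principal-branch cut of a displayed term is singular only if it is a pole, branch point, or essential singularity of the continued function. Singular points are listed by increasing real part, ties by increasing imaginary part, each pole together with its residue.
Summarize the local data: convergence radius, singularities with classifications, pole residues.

Radius of convergence at 0: 12/11.
At 12/11: a pole of order 3; residue 0.

Denominator factor (h - 12/11)^3: pole of order 3 at 12/11, modulus 12/11.
The radius of convergence is the smallest modulus among the singular points: 12/11.
At the order-3 pole 12/11 set g(h) = (h - (12/11))^3*f(h) = -3.
Order-3 pole: residue = g''(a)/2; g''(12/11) = 0, so the residue is 0.


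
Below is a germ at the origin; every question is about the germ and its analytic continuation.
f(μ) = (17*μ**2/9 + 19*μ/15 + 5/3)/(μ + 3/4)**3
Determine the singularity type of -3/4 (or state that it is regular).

The denominator factor μ + 3/4 vanishes at -3/4 and appears to the power 3; the numerator there equals 427/240, nonzero, and no other factor vanishes.
Hence a pole whose order is the multiplicity, 3.

The point is a pole of order 3.


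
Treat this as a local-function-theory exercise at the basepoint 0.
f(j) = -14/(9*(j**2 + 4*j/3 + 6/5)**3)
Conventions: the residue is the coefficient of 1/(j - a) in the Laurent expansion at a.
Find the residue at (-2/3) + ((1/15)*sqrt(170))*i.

The factor j**2 + 4*j/3 + 6/5 splits as (j - a)(j - a') with a = (-2/3) + ((1/15)*sqrt(170))*i, a' = (-2/3) - ((1/15)*sqrt(170))*i. At the order-3 pole a set g(j) = (j - a)^3*f(j) = [-14/9] / (j - a')^3.
Order-3 pole: residue = g''(a)/2; g''((-2/3) + ((1/15)*sqrt(170))*i) = ((14175/157216)*sqrt(170))*i, so the residue is ((14175/314432)*sqrt(170))*i.

The residue is ((14175/314432)*sqrt(170))*i.


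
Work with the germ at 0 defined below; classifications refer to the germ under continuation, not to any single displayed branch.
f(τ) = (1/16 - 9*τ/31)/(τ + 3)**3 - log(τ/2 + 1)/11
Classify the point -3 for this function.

The point is a pole of order 3.

The denominator factor τ + 3 vanishes at -3 and appears to the power 3; the numerator there equals 463/496, nonzero, and no other factor vanishes.
The branch terms are analytic at this point.
Hence a pole whose order is the multiplicity, 3.


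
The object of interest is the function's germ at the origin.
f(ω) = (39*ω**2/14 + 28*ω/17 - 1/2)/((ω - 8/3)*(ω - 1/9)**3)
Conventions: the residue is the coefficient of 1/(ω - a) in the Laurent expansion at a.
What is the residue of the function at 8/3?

At the order-1 pole 8/3 set g(ω) = (ω - (8/3))*f(ω) = (39*ω**2/14 + 28*ω/17 - 1/2)/(ω - 1/9)**3.
Simple pole: residue = g(a) at a = 8/3, which is 4112289/2895746.

The residue is 4112289/2895746.


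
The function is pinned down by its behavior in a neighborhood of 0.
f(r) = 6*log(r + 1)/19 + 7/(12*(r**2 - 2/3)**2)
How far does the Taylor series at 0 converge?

The radius of convergence is (1/3)*sqrt(6).

Denominator factor (r**2 - 2/3)^2: discriminant 8/3, real irrational roots (1/3)*sqrt(6) and -(1/3)*sqrt(6); poles of order 2, moduli (1/3)*sqrt(6) and (1/3)*sqrt(6).
Branch term (6/19)*log(1 - r/(-1)): its argument vanishes at r = -1, a logarithmic branch point, modulus 1.
The radius of convergence is the smallest modulus among the singular points: (1/3)*sqrt(6).


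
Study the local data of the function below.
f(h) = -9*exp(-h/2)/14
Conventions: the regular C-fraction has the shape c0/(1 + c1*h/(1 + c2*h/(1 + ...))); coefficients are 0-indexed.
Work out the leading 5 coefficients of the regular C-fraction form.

Taylor coefficients (expand at 0): a_0 = -9/14, a_1 = 9/28, a_2 = -9/112, a_3 = 3/224, a_4 = -3/1792.
c0 = a_0 = -9/14. Peel one level at a time: if S = 1 + c*h/S' with S'(0) = 1, then c is the h-coefficient of S and S' = c*h/(S - 1).
S_1 = c0/f = 1 + (1/2)*h + (1/8)*h^2 + ...; c1 = 1/2.
S_2 = c1*h/(S_1 - 1) = 1 + (-1/4)*h + (1/48)*h^2 + ...; c2 = -1/4.
S_3 = c2*h/(S_2 - 1) = 1 + (1/12)*h + (1/144)*h^2 + ...; c3 = 1/12.
S_4 = c3*h/(S_3 - 1) = 1 + (-1/12)*h + ...; c4 = -1/12.

The regular C-fraction coefficients are [-9/14, 1/2, -1/4, 1/12, -1/12].


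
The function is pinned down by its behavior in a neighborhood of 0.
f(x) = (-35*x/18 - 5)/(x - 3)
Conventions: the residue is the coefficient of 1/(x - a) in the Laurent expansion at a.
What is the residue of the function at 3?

The residue is -65/6.

At the order-1 pole 3 set g(x) = (x - (3))*f(x) = -35*x/18 - 5.
Simple pole: residue = g(a) at a = 3, which is -65/6.


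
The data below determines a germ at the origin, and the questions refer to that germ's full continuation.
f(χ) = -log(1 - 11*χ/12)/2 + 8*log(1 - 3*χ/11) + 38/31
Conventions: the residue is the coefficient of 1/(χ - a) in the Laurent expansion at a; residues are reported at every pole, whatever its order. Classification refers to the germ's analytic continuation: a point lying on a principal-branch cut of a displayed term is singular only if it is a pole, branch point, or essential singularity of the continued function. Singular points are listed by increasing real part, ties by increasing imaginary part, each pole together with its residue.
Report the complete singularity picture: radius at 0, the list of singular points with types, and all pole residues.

Branch term (8)*log(1 - χ/(11/3)): its argument vanishes at χ = 11/3, a logarithmic branch point, modulus 11/3.
Branch term (-1/2)*log(1 - χ/(12/11)): its argument vanishes at χ = 12/11, a logarithmic branch point, modulus 12/11.
The radius of convergence is the smallest modulus among the singular points: 12/11.
List the singular points by increasing real part (a conjugate pair: the negative imaginary part first).

Radius of convergence at 0: 12/11.
At 12/11: a logarithmic branch point.
At 11/3: a logarithmic branch point.


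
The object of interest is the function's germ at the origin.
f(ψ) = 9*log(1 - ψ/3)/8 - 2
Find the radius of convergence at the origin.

The radius of convergence is 3.

Branch term (9/8)*log(1 - ψ/(3)): its argument vanishes at ψ = 3, a logarithmic branch point, modulus 3.
The radius of convergence is the smallest modulus among the singular points: 3.


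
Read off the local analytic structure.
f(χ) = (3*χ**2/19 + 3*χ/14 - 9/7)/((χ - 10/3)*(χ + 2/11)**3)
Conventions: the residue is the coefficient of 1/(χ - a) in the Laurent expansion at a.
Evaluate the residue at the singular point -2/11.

The residue is -706761/25949896.

At the order-3 pole -2/11 set g(χ) = (χ - (-2/11))^3*f(χ) = (3*χ**2/19 + 3*χ/14 - 9/7)/(χ - 10/3).
Order-3 pole: residue = g''(a)/2; g''(-2/11) = -706761/12974948, so the residue is -706761/25949896.


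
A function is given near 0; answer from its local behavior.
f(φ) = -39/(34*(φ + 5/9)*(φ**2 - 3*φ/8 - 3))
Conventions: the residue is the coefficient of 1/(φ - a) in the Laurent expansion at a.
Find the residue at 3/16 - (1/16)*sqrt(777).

The factor φ**2 - 3*φ/8 - 3 splits as (φ - a)(φ - a') with a = 3/16 - (1/16)*sqrt(777), a' = 3/16 + (1/16)*sqrt(777). At the order-1 pole a set g(φ) = (φ - a)*f(φ) = [-39/(34*(φ + 5/9))] / (φ - a').
Simple pole: residue = g(a) at a = 3/16 - (1/16)*sqrt(777), which is -6318/27353 - (25038/7084427)*sqrt(777).

The residue is -6318/27353 - (25038/7084427)*sqrt(777).


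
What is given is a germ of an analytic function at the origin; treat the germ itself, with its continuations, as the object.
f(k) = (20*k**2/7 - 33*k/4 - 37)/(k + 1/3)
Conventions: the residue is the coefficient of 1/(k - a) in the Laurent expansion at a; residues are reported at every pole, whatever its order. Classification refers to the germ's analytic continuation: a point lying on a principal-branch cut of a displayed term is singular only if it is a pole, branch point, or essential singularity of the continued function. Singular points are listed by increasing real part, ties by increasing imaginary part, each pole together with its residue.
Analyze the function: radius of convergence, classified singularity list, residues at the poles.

Radius of convergence at 0: 1/3.
At -1/3: a pole of order 1; residue -8551/252.

Denominator factor (k + 1/3): pole of order 1 at -1/3, modulus 1/3.
The radius of convergence is the smallest modulus among the singular points: 1/3.
At the order-1 pole -1/3 set g(k) = (k - (-1/3))*f(k) = 20*k**2/7 - 33*k/4 - 37.
Simple pole: residue = g(a) at a = -1/3, which is -8551/252.


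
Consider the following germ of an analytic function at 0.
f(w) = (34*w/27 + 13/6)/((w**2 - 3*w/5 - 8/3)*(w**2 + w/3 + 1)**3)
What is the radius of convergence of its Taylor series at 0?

The radius of convergence is 1.

Denominator factor (w**2 + w/3 + 1)^3: discriminant -35/9, complex-conjugate roots (-1/6) + ((1/6)*sqrt(35))*i and (-1/6) - ((1/6)*sqrt(35))*i; poles of order 3, moduli 1 and 1.
Denominator factor (w**2 - 3*w/5 - 8/3): discriminant 827/75, real irrational roots 3/10 + (1/30)*sqrt(2481) and 3/10 - (1/30)*sqrt(2481); poles of order 1, moduli 3/10 + (1/30)*sqrt(2481) and -3/10 + (1/30)*sqrt(2481).
The radius of convergence is the smallest modulus among the singular points: 1.


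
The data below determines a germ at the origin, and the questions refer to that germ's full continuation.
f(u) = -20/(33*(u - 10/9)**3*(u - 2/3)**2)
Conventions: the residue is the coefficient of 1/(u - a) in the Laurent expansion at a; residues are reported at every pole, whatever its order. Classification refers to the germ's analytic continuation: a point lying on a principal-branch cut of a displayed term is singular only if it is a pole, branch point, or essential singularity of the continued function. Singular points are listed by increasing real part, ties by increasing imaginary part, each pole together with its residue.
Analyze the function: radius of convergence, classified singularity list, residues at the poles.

Radius of convergence at 0: 2/3.
At 2/3: a pole of order 2; residue 32805/704.
At 10/9: a pole of order 3; residue -32805/704.

Denominator factor (u - 2/3)^2: pole of order 2 at 2/3, modulus 2/3.
Denominator factor (u - 10/9)^3: pole of order 3 at 10/9, modulus 10/9.
The radius of convergence is the smallest modulus among the singular points: 2/3.
At the order-2 pole 2/3 set g(u) = (u - (2/3))^2*f(u) = -20/(33*(u - 10/9)**3).
Order-2 pole: residue = g'(a); g'(2/3) = 32805/704, so the residue is 32805/704.
At the order-3 pole 10/9 set g(u) = (u - (10/9))^3*f(u) = -20/(33*(u - 2/3)**2).
Order-3 pole: residue = g''(a)/2; g''(10/9) = -32805/352, so the residue is -32805/704.
List the singular points by increasing real part (a conjugate pair: the negative imaginary part first).


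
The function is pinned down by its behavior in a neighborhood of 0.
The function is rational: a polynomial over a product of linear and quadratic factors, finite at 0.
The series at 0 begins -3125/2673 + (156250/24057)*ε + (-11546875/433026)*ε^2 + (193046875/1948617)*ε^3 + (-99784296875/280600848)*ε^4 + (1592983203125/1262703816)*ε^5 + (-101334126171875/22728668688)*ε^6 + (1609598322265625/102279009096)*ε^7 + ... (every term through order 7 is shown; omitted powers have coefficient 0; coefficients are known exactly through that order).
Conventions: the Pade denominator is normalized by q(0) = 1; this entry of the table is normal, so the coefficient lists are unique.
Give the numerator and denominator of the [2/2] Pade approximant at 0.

Taylor coefficients needed (read off): a_0 = -3125/2673, a_1 = 156250/24057, a_2 = -11546875/433026, a_3 = 193046875/1948617, a_4 = -99784296875/280600848.
Write the denominator as Q(ε) = 1 + q1*ε + q2*ε^2. Requiring Q*f - P = O(ε^5) with deg P <= 2 kills the coefficients of ε^3..ε^4 in Q*f:
  ε^3: a_3 + q1*a_2 + q2*a_1 = 0, i.e. 193046875/1948617 + (-11546875/433026)*q1 + (156250/24057)*q2 = 0.
  ε^4: a_4 + q1*a_3 + q2*a_2 = 0, i.e. -99784296875/280600848 + (193046875/1948617)*q1 + (-11546875/433026)*q2 = 0.
Solving this linear system: q1 = 170015/34614, q2 = 6121285/1246104.
The numerator is Q*f truncated at degree 2: P0 = a_0 = -3125/2673; P1 = a_1 + q1*a_0 = 69640625/92523222; P2 = a_2 + q1*a_1 + q2*a_0 = -187578125/370092888.

The Pade approximant has numerator coefficients [-3125/2673, 69640625/92523222, -187578125/370092888]; denominator coefficients [1, 170015/34614, 6121285/1246104].


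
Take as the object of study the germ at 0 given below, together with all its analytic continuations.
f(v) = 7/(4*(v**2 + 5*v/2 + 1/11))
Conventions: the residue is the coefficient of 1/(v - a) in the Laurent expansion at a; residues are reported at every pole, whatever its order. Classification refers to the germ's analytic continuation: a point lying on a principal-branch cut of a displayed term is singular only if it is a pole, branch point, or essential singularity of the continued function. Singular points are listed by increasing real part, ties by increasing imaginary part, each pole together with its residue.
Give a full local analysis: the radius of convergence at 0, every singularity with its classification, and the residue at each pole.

Denominator factor (v**2 + 5*v/2 + 1/11): discriminant 259/44, real irrational roots -5/4 + (1/44)*sqrt(2849) and -5/4 - (1/44)*sqrt(2849); poles of order 1, moduli 5/4 - (1/44)*sqrt(2849) and 5/4 + (1/44)*sqrt(2849).
The radius of convergence is the smallest modulus among the singular points: 5/4 - (1/44)*sqrt(2849).
The factor v**2 + 5*v/2 + 1/11 splits as (v - a)(v - a') with a = -5/4 - (1/44)*sqrt(2849), a' = -5/4 + (1/44)*sqrt(2849). At the order-1 pole a set g(v) = (v - a)*f(v) = [7/4] / (v - a').
Simple pole: residue = g(a) at a = -5/4 - (1/44)*sqrt(2849), which is -(1/74)*sqrt(2849).
The factor v**2 + 5*v/2 + 1/11 splits as (v - a)(v - a') with a = -5/4 + (1/44)*sqrt(2849), a' = -5/4 - (1/44)*sqrt(2849). At the order-1 pole a set g(v) = (v - a)*f(v) = [7/4] / (v - a').
Simple pole: residue = g(a) at a = -5/4 + (1/44)*sqrt(2849), which is (1/74)*sqrt(2849).
List the singular points by increasing real part (a conjugate pair: the negative imaginary part first).

Radius of convergence at 0: 5/4 - (1/44)*sqrt(2849).
At -5/4 - (1/44)*sqrt(2849): a pole of order 1; residue -(1/74)*sqrt(2849).
At -5/4 + (1/44)*sqrt(2849): a pole of order 1; residue (1/74)*sqrt(2849).


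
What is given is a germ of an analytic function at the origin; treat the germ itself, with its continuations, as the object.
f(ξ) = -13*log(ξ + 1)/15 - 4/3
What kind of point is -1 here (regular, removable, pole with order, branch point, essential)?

The term (-13/15)*log(1 - ξ/(-1)) has argument 1 - -1/(-1) = 0 at -1: a logarithmic (infinitely-sheeted) branch point; the remaining terms are analytic or single-valued there.

The point is a logarithmic branch point.


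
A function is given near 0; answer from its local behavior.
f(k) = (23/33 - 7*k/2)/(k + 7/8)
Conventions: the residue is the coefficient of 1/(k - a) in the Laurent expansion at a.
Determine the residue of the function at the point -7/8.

The residue is 1985/528.

At the order-1 pole -7/8 set g(k) = (k - (-7/8))*f(k) = 23/33 - 7*k/2.
Simple pole: residue = g(a) at a = -7/8, which is 1985/528.


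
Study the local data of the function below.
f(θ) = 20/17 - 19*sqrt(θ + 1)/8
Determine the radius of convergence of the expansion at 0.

The radius of convergence is 1.

Branch term (-19/8)*sqrt(1 - θ/(-1)): its argument vanishes at θ = -1, a square-root branch point, modulus 1.
The radius of convergence is the smallest modulus among the singular points: 1.


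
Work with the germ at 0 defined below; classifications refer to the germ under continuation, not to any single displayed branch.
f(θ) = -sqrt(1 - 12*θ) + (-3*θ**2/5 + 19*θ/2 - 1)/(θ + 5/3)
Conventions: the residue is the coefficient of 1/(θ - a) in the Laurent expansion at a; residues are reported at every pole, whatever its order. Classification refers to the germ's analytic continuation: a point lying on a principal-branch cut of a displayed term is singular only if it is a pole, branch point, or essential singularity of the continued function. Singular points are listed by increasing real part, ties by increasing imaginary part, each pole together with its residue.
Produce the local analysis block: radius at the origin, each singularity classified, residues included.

Denominator factor (θ + 5/3): pole of order 1 at -5/3, modulus 5/3.
Branch term (-1)*sqrt(1 - θ/(1/12)): its argument vanishes at θ = 1/12, a square-root branch point, modulus 1/12.
The radius of convergence is the smallest modulus among the singular points: 1/12.
The branch term is analytic at -5/3 and contributes nothing to the residue; only the rational part matters.
At the order-1 pole -5/3 set g(θ) = (θ - (-5/3))*(rational part) = -3*θ**2/5 + 19*θ/2 - 1.
Simple pole: residue = g(a) at a = -5/3, which is -37/2.
List the singular points by increasing real part (a conjugate pair: the negative imaginary part first).

Radius of convergence at 0: 1/12.
At -5/3: a pole of order 1; residue -37/2.
At 1/12: an algebraic (square-root) branch point.


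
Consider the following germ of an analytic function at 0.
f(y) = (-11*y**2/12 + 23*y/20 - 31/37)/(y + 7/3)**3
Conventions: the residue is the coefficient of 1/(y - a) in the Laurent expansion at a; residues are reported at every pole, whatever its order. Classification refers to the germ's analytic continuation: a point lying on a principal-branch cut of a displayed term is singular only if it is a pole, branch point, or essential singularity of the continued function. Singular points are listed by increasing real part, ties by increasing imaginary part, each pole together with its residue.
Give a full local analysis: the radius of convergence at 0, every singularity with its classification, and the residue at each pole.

Radius of convergence at 0: 7/3.
At -7/3: a pole of order 3; residue -11/12.

Denominator factor (y + 7/3)^3: pole of order 3 at -7/3, modulus 7/3.
The radius of convergence is the smallest modulus among the singular points: 7/3.
At the order-3 pole -7/3 set g(y) = (y - (-7/3))^3*f(y) = -11*y**2/12 + 23*y/20 - 31/37.
Order-3 pole: residue = g''(a)/2; g''(-7/3) = -11/6, so the residue is -11/12.


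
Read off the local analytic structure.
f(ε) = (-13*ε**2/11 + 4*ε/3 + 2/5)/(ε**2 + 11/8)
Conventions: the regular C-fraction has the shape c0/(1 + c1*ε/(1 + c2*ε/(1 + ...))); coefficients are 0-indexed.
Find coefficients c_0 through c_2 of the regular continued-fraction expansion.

The regular C-fraction coefficients are [16/55, -10/3, 2929/660].

Taylor coefficients (expand at 0): a_0 = 16/55, a_1 = 32/33, a_2 = -648/605.
c0 = a_0 = 16/55. Peel one level at a time: if S = 1 + c*ε/S' with S'(0) = 1, then c is the ε-coefficient of S and S' = c*ε/(S - 1).
S_1 = c0/f = 1 + (-10/3)*ε + (2929/198)*ε^2 + ...; c1 = -10/3.
S_2 = c1*ε/(S_1 - 1) = 1 + (2929/660)*ε + ...; c2 = 2929/660.


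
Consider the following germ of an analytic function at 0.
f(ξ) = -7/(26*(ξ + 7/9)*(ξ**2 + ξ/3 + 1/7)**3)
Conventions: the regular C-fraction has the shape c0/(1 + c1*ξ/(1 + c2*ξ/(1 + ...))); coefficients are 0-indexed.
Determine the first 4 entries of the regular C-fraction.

Taylor coefficients (expand at 0): a_0 = -3087/26, a_1 = 12789/13, a_2 = -68901/26, a_3 = -28685/6.
c0 = a_0 = -3087/26. Peel one level at a time: if S = 1 + c*ξ/S' with S'(0) = 1, then c is the ξ-coefficient of S and S' = c*ξ/(S - 1).
S_1 = c0/f = 1 + (58/7)*ξ + (139/3)*ξ^2 + ...; c1 = 58/7.
S_2 = c1*ξ/(S_1 - 1) = 1 + (-973/174)*ξ + (1100477/90828)*ξ^2 + ...; c2 = -973/174.
S_3 = c2*ξ/(S_2 - 1) = 1 + (157211/72558)*ξ + ...; c3 = 157211/72558.

The regular C-fraction coefficients are [-3087/26, 58/7, -973/174, 157211/72558].


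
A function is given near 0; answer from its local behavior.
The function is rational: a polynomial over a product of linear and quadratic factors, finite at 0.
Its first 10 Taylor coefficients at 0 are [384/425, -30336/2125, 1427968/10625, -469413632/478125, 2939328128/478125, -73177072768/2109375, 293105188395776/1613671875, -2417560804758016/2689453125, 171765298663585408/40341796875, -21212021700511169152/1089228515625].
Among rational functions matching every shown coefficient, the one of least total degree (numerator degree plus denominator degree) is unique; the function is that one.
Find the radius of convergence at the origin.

No rational of total degree below 8 reproduces all 10 coefficients; solving the [0/8] Pade equations on them gives f(r) = 9/(17*(r + 5/12)**2*(r**2 + 11*r/2 + 3/2)**3), whose expansion matches every shown term.
Denominator factor (r + 5/12)^2: pole of order 2 at -5/12, modulus 5/12.
Denominator factor (r**2 + 11*r/2 + 3/2)^3: discriminant 97/4, real irrational roots -11/4 + (1/4)*sqrt(97) and -11/4 - (1/4)*sqrt(97); poles of order 3, moduli 11/4 - (1/4)*sqrt(97) and 11/4 + (1/4)*sqrt(97).
The radius of convergence is the smallest modulus among the singular points: 11/4 - (1/4)*sqrt(97).

The radius of convergence is 11/4 - (1/4)*sqrt(97).


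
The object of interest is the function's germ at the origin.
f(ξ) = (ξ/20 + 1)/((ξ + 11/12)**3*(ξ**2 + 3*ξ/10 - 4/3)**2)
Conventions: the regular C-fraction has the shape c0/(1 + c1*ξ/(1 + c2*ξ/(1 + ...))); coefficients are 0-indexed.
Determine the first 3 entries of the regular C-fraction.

Taylor coefficients (expand at 0): a_0 = 972/1331, a_1 = -29646/14641, a_2 = 337711437/64420400.
c0 = a_0 = 972/1331. Peel one level at a time: if S = 1 + c*ξ/S' with S'(0) = 1, then c is the ξ-coefficient of S and S' = c*ξ/(S - 1).
S_1 = c0/f = 1 + (61/22)*ξ + (98641/193600)*ξ^2 + ...; c1 = 61/22.
S_2 = c1*ξ/(S_1 - 1) = 1 + (-98641/536800)*ξ + ...; c2 = -98641/536800.

The regular C-fraction coefficients are [972/1331, 61/22, -98641/536800].
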